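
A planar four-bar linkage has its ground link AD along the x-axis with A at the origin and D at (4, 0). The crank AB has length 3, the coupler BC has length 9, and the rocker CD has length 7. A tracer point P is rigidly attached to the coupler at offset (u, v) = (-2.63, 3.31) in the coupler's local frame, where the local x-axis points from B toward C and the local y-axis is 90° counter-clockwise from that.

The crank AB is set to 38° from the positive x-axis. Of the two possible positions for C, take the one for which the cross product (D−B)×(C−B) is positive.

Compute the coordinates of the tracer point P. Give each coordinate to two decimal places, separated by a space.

0.85 5.80

A=(0,0), D=(4.00,0)
B = A + 3.00·(cos38°, sin38°) = (2.3640, 1.8470)
|BD| = 2.4673
circle(B,9.00) ∩ circle(D,7.00): a=7.7184, h=4.6289
  candidates: C₊=(10.9468,-0.8616) cross=11.421; C₋=(4.0167,-7.0000) cross=-11.421
  mode + wants cross > 0 → take C=(10.9468,-0.8616) (cross=11.421)
ex = (C−B)/|BC| = (0.9536,-0.3010); ey = (0.3010,0.9536)
P = B + -2.63·ex + 3.31·ey = (0.8521,5.7950)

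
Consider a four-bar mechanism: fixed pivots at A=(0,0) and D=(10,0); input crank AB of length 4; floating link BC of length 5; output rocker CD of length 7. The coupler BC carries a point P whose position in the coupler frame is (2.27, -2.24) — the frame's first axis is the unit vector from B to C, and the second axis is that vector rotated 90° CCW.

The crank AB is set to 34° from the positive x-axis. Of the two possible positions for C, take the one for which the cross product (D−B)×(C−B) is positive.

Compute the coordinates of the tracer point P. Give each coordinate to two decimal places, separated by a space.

6.49 2.54

A=(0,0), D=(10.00,0)
B = A + 4.00·(cos34°, sin34°) = (3.3162, 2.2368)
|BD| = 7.0482
circle(B,5.00) ∩ circle(D,7.00): a=1.8215, h=4.6564
  candidates: C₊=(6.5212,6.0744) cross=32.819; C₋=(3.5658,-2.7570) cross=-32.819
  mode + wants cross > 0 → take C=(6.5212,6.0744) (cross=32.819)
ex = (C−B)/|BC| = (0.6410,0.7675); ey = (-0.7675,0.6410)
P = B + 2.27·ex + -2.24·ey = (6.4905,2.5432)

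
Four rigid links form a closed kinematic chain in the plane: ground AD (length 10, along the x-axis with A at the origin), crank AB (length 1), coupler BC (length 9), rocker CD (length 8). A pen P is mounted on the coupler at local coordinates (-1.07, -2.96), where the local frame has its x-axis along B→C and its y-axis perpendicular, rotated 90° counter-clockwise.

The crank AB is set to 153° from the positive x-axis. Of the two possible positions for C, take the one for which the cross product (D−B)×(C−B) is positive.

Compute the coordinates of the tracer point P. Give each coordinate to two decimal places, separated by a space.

A=(0,0), D=(10.00,0)
B = A + 1.00·(cos153°, sin153°) = (-0.8910, 0.4540)
|BD| = 10.9005
circle(B,9.00) ∩ circle(D,8.00): a=6.2300, h=6.4951
  candidates: C₊=(5.6041,6.6840) cross=70.800; C₋=(5.0631,-6.2950) cross=-70.800
  mode + wants cross > 0 → take C=(5.6041,6.6840) (cross=70.800)
ex = (C−B)/|BC| = (0.7217,0.6922); ey = (-0.6922,0.7217)
P = B + -1.07·ex + -2.96·ey = (0.3858,-2.4229)

0.39 -2.42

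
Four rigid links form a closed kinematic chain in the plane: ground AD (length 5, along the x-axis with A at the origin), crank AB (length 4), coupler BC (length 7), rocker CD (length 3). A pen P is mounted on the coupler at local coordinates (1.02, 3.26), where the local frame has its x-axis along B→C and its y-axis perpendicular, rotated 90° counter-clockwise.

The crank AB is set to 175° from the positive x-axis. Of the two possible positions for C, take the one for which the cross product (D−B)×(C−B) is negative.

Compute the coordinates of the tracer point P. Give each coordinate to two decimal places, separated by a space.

-1.98 3.12

A=(0,0), D=(5.00,0)
B = A + 4.00·(cos175°, sin175°) = (-3.9848, 0.3486)
|BD| = 8.9915
circle(B,7.00) ∩ circle(D,3.00): a=6.7201, h=1.9597
  candidates: C₊=(2.8062,2.0463) cross=17.621; C₋=(2.6543,-1.8702) cross=-17.621
  mode - wants cross < 0 → take C=(2.6543,-1.8702) (cross=-17.621)
ex = (C−B)/|BC| = (0.9484,-0.3170); ey = (0.3170,0.9484)
P = B + 1.02·ex + 3.26·ey = (-1.9841,3.1172)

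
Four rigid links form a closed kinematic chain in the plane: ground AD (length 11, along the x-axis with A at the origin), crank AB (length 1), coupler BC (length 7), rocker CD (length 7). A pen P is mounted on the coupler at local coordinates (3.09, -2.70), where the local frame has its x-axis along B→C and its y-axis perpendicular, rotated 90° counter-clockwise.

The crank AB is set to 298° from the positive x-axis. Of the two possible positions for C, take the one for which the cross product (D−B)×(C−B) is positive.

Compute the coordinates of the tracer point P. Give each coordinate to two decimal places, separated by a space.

A=(0,0), D=(11.00,0)
B = A + 1.00·(cos298°, sin298°) = (0.4695, -0.8829)
|BD| = 10.5675
circle(B,7.00) ∩ circle(D,7.00): a=5.2837, h=4.5915
  candidates: C₊=(5.3511,4.1340) cross=48.521; C₋=(6.1184,-5.0169) cross=-48.521
  mode + wants cross > 0 → take C=(5.3511,4.1340) (cross=48.521)
ex = (C−B)/|BC| = (0.6974,0.7167); ey = (-0.7167,0.6974)
P = B + 3.09·ex + -2.70·ey = (4.5595,-0.5512)

4.56 -0.55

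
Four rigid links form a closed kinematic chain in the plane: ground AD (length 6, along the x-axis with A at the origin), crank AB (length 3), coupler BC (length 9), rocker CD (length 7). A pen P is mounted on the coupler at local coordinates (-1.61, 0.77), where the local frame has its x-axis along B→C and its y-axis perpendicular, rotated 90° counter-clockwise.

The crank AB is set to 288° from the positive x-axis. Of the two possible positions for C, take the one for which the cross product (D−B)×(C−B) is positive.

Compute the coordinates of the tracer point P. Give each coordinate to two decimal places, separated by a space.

-0.10 -4.31

A=(0,0), D=(6.00,0)
B = A + 3.00·(cos288°, sin288°) = (0.9271, -2.8532)
|BD| = 5.8203
circle(B,9.00) ∩ circle(D,7.00): a=5.6591, h=6.9981
  candidates: C₊=(2.4290,6.0206) cross=40.731; C₋=(9.2902,-6.1786) cross=-40.731
  mode + wants cross > 0 → take C=(2.4290,6.0206) (cross=40.731)
ex = (C−B)/|BC| = (0.1669,0.9860); ey = (-0.9860,0.1669)
P = B + -1.61·ex + 0.77·ey = (-0.1008,-4.3121)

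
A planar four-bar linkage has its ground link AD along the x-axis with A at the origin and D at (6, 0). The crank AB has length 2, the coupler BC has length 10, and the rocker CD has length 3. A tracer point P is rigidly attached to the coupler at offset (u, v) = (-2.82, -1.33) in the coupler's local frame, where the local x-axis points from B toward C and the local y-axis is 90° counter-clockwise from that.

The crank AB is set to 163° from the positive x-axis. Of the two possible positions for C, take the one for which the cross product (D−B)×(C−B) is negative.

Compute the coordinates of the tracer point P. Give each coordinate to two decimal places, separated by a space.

-5.01 0.21

A=(0,0), D=(6.00,0)
B = A + 2.00·(cos163°, sin163°) = (-1.9126, 0.5847)
|BD| = 7.9342
circle(B,10.00) ∩ circle(D,3.00): a=9.7018, h=2.4240
  candidates: C₊=(7.9414,2.2871) cross=19.232; C₋=(7.5841,-2.5477) cross=-19.232
  mode - wants cross < 0 → take C=(7.5841,-2.5477) (cross=-19.232)
ex = (C−B)/|BC| = (0.9497,-0.3132); ey = (0.3132,0.9497)
P = B + -2.82·ex + -1.33·ey = (-5.0073,0.2050)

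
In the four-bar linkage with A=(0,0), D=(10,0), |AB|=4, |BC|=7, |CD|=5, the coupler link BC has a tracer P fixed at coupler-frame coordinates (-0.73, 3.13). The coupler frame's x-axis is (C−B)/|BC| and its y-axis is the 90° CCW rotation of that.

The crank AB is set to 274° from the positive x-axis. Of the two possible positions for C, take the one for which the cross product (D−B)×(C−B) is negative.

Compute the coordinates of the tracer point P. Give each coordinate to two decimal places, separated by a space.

A=(0,0), D=(10.00,0)
B = A + 4.00·(cos274°, sin274°) = (0.2790, -3.9903)
|BD| = 10.5081
circle(B,7.00) ∩ circle(D,5.00): a=6.3960, h=2.8445
  candidates: C₊=(5.1158,1.0699) cross=29.890; C₋=(7.2761,-4.1929) cross=-29.890
  mode - wants cross < 0 → take C=(7.2761,-4.1929) (cross=-29.890)
ex = (C−B)/|BC| = (0.9996,-0.0289); ey = (0.0289,0.9996)
P = B + -0.73·ex + 3.13·ey = (-0.3601,-0.8404)

-0.36 -0.84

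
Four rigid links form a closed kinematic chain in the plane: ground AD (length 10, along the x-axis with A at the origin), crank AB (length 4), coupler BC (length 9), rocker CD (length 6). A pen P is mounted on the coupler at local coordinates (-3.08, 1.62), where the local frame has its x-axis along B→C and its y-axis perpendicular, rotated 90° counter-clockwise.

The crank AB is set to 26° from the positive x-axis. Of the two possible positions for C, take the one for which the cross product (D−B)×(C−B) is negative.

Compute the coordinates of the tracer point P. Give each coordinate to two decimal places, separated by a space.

3.28 5.22

A=(0,0), D=(10.00,0)
B = A + 4.00·(cos26°, sin26°) = (3.5952, 1.7535)
|BD| = 6.6405
circle(B,9.00) ∩ circle(D,6.00): a=6.7085, h=5.9996
  candidates: C₊=(11.6499,5.7687) cross=39.841; C₋=(8.4814,-5.8046) cross=-39.841
  mode - wants cross < 0 → take C=(8.4814,-5.8046) (cross=-39.841)
ex = (C−B)/|BC| = (0.5429,-0.8398); ey = (0.8398,0.5429)
P = B + -3.08·ex + 1.62·ey = (3.2835,5.2196)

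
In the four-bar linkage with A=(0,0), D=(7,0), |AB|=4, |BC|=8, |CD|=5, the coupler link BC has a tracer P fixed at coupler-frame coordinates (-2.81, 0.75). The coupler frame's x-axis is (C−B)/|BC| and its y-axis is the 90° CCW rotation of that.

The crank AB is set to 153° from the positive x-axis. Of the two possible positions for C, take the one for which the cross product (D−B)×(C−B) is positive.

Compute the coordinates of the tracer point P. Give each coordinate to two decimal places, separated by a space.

-6.47 1.74

A=(0,0), D=(7.00,0)
B = A + 4.00·(cos153°, sin153°) = (-3.5640, 1.8160)
|BD| = 10.7190
circle(B,8.00) ∩ circle(D,5.00): a=7.1787, h=3.5308
  candidates: C₊=(4.1091,4.0795) cross=37.846; C₋=(2.9127,-2.8800) cross=-37.846
  mode + wants cross > 0 → take C=(4.1091,4.0795) (cross=37.846)
ex = (C−B)/|BC| = (0.9591,0.2829); ey = (-0.2829,0.9591)
P = B + -2.81·ex + 0.75·ey = (-6.4714,1.7402)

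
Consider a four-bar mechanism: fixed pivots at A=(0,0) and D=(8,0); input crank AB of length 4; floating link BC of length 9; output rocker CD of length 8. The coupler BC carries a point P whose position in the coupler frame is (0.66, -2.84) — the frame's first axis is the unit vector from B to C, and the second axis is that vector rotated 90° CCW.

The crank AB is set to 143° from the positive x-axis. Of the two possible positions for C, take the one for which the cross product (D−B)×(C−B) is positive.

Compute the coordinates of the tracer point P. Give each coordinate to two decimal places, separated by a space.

A=(0,0), D=(8.00,0)
B = A + 4.00·(cos143°, sin143°) = (-3.1945, 2.4073)
|BD| = 11.4504
circle(B,9.00) ∩ circle(D,8.00): a=6.4676, h=6.2587
  candidates: C₊=(4.4442,7.1664) cross=71.664; C₋=(1.8127,-5.0712) cross=-71.664
  mode + wants cross > 0 → take C=(4.4442,7.1664) (cross=71.664)
ex = (C−B)/|BC| = (0.8488,0.5288); ey = (-0.5288,0.8488)
P = B + 0.66·ex + -2.84·ey = (-1.1326,0.3458)

-1.13 0.35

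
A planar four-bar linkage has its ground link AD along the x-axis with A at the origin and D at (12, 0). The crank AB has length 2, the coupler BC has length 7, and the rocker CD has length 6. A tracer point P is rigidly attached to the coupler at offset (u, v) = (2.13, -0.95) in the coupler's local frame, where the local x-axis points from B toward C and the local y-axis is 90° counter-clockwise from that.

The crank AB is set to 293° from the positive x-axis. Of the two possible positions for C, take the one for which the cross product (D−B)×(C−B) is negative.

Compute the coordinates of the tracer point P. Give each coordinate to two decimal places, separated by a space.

2.53 -3.38

A=(0,0), D=(12.00,0)
B = A + 2.00·(cos293°, sin293°) = (0.7815, -1.8410)
|BD| = 11.3686
circle(B,7.00) ∩ circle(D,6.00): a=6.2560, h=3.1404
  candidates: C₊=(6.4464,2.2710) cross=35.701; C₋=(7.4635,-3.9268) cross=-35.701
  mode - wants cross < 0 → take C=(7.4635,-3.9268) (cross=-35.701)
ex = (C−B)/|BC| = (0.9546,-0.2980); ey = (0.2980,0.9546)
P = B + 2.13·ex + -0.95·ey = (2.5316,-3.3825)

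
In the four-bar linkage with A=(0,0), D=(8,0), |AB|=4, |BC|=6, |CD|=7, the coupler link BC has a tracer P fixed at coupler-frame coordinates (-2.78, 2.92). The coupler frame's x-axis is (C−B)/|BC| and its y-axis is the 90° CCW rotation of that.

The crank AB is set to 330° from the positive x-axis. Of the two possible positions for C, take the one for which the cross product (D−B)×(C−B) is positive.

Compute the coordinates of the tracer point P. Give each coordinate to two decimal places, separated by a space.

A=(0,0), D=(8.00,0)
B = A + 4.00·(cos330°, sin330°) = (3.4641, -2.0000)
|BD| = 4.9573
circle(B,6.00) ∩ circle(D,7.00): a=1.1674, h=5.8853
  candidates: C₊=(2.1579,3.8561) cross=29.175; C₋=(6.9067,-6.9141) cross=-29.175
  mode + wants cross > 0 → take C=(2.1579,3.8561) (cross=29.175)
ex = (C−B)/|BC| = (-0.2177,0.9760); ey = (-0.9760,-0.2177)
P = B + -2.78·ex + 2.92·ey = (1.2194,-5.3490)

1.22 -5.35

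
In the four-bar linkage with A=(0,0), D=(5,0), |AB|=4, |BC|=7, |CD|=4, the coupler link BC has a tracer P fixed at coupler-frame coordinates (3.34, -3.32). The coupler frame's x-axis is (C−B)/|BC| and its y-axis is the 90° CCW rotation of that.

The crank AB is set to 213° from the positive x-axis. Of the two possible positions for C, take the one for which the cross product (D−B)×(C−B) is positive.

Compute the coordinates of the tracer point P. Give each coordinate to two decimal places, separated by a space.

1.35 -2.43

A=(0,0), D=(5.00,0)
B = A + 4.00·(cos213°, sin213°) = (-3.3547, -2.1786)
|BD| = 8.6341
circle(B,7.00) ∩ circle(D,4.00): a=6.2281, h=3.1955
  candidates: C₊=(1.8656,2.4850) cross=27.590; C₋=(3.4782,-3.6992) cross=-27.590
  mode + wants cross > 0 → take C=(1.8656,2.4850) (cross=27.590)
ex = (C−B)/|BC| = (0.7458,0.6662); ey = (-0.6662,0.7458)
P = B + 3.34·ex + -3.32·ey = (1.3480,-2.4293)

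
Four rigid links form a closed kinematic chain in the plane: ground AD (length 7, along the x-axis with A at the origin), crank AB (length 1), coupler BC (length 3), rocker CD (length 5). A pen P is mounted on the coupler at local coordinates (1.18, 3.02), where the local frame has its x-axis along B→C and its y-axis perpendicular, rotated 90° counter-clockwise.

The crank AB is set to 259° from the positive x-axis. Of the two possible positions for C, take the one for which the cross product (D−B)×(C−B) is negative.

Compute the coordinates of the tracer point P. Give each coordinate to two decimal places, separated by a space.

2.15 1.26

A=(0,0), D=(7.00,0)
B = A + 1.00·(cos259°, sin259°) = (-0.1908, -0.9816)
|BD| = 7.2575
circle(B,3.00) ∩ circle(D,5.00): a=2.5264, h=1.6177
  candidates: C₊=(2.0936,0.9630) cross=11.741; C₋=(2.5312,-2.2428) cross=-11.741
  mode - wants cross < 0 → take C=(2.5312,-2.2428) (cross=-11.741)
ex = (C−B)/|BC| = (0.9073,-0.4204); ey = (0.4204,0.9073)
P = B + 1.18·ex + 3.02·ey = (2.1494,1.2625)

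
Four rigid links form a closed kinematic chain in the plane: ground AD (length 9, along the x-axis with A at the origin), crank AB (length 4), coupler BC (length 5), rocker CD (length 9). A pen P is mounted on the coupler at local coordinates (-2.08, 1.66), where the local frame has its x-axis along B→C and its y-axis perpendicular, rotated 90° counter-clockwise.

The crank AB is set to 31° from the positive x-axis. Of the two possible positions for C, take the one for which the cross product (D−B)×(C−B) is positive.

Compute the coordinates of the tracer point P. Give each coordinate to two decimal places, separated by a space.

1.77 -0.02

A=(0,0), D=(9.00,0)
B = A + 4.00·(cos31°, sin31°) = (3.4287, 2.0602)
|BD| = 5.9400
circle(B,5.00) ∩ circle(D,9.00): a=-1.7438, h=4.6861
  candidates: C₊=(3.4184,7.0601) cross=27.835; C₋=(0.1679,-1.7303) cross=-27.835
  mode + wants cross > 0 → take C=(3.4184,7.0601) (cross=27.835)
ex = (C−B)/|BC| = (-0.0021,1.0000); ey = (-1.0000,-0.0021)
P = B + -2.08·ex + 1.66·ey = (1.7729,-0.0233)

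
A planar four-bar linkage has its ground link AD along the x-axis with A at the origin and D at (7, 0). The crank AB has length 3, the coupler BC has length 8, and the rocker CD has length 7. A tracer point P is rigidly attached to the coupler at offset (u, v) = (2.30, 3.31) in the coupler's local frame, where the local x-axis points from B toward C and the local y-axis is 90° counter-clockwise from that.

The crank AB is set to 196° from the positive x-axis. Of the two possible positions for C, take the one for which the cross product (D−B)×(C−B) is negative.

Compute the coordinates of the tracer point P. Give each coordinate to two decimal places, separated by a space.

1.00 0.26

A=(0,0), D=(7.00,0)
B = A + 3.00·(cos196°, sin196°) = (-2.8838, -0.8269)
|BD| = 9.9183
circle(B,8.00) ∩ circle(D,7.00): a=5.7153, h=5.5978
  candidates: C₊=(2.3450,5.2279) cross=55.520; C₋=(3.2783,-5.9287) cross=-55.520
  mode - wants cross < 0 → take C=(3.2783,-5.9287) (cross=-55.520)
ex = (C−B)/|BC| = (0.7703,-0.6377); ey = (0.6377,0.7703)
P = B + 2.30·ex + 3.31·ey = (0.9987,0.2559)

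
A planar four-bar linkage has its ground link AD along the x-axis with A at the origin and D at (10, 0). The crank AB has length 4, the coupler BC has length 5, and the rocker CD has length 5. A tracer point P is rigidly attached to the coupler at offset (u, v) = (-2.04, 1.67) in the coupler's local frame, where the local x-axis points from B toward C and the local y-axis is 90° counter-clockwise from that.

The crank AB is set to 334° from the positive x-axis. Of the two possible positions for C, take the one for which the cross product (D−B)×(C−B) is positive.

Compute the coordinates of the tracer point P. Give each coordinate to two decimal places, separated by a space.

1.19 -2.84

A=(0,0), D=(10.00,0)
B = A + 4.00·(cos334°, sin334°) = (3.5952, -1.7535)
|BD| = 6.6405
circle(B,5.00) ∩ circle(D,5.00): a=3.3203, h=3.7384
  candidates: C₊=(5.8104,2.7290) cross=24.825; C₋=(7.7848,-4.4825) cross=-24.825
  mode + wants cross > 0 → take C=(5.8104,2.7290) (cross=24.825)
ex = (C−B)/|BC| = (0.4430,0.8965); ey = (-0.8965,0.4430)
P = B + -2.04·ex + 1.67·ey = (1.1942,-2.8424)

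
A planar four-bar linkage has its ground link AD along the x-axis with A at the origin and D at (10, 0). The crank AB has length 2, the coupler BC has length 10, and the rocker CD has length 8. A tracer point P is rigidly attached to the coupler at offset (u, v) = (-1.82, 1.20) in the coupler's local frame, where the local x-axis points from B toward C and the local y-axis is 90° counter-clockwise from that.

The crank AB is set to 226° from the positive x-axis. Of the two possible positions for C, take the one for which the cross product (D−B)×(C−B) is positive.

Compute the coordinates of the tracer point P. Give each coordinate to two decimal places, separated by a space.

A=(0,0), D=(10.00,0)
B = A + 2.00·(cos226°, sin226°) = (-1.3893, -1.4387)
|BD| = 11.4798
circle(B,10.00) ∩ circle(D,8.00): a=7.3079, h=6.8260
  candidates: C₊=(5.0055,6.2494) cross=78.362; C₋=(6.7164,-7.2951) cross=-78.362
  mode + wants cross > 0 → take C=(5.0055,6.2494) (cross=78.362)
ex = (C−B)/|BC| = (0.6395,0.7688); ey = (-0.7688,0.6395)
P = B + -1.82·ex + 1.20·ey = (-3.4757,-2.0705)

-3.48 -2.07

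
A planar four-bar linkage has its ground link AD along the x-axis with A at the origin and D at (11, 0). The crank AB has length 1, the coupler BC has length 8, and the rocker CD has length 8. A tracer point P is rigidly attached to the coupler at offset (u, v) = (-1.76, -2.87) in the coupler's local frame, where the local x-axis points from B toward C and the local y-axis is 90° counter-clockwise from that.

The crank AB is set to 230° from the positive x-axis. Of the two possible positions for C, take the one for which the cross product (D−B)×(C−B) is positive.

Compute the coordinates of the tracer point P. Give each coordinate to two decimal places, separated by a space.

A=(0,0), D=(11.00,0)
B = A + 1.00·(cos230°, sin230°) = (-0.6428, -0.7660)
|BD| = 11.6680
circle(B,8.00) ∩ circle(D,8.00): a=5.8340, h=5.4740
  candidates: C₊=(4.8192,5.0792) cross=63.870; C₋=(5.5380,-5.8452) cross=-63.870
  mode + wants cross > 0 → take C=(4.8192,5.0792) (cross=63.870)
ex = (C−B)/|BC| = (0.6828,0.7307); ey = (-0.7307,0.6828)
P = B + -1.76·ex + -2.87·ey = (0.2525,-4.0115)

0.25 -4.01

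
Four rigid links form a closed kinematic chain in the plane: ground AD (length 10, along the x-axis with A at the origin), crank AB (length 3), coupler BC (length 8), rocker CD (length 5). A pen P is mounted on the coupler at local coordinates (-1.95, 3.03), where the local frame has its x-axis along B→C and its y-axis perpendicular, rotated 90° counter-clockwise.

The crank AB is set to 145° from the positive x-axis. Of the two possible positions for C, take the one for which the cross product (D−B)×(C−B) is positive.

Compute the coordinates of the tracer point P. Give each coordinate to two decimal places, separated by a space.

-4.60 4.62

A=(0,0), D=(10.00,0)
B = A + 3.00·(cos145°, sin145°) = (-2.4575, 1.7207)
|BD| = 12.5757
circle(B,8.00) ∩ circle(D,5.00): a=7.8385, h=1.5995
  candidates: C₊=(5.5261,2.2326) cross=20.115; C₋=(5.0884,-0.9362) cross=-20.115
  mode + wants cross > 0 → take C=(5.5261,2.2326) (cross=20.115)
ex = (C−B)/|BC| = (0.9980,0.0640); ey = (-0.0640,0.9980)
P = B + -1.95·ex + 3.03·ey = (-4.5973,4.6197)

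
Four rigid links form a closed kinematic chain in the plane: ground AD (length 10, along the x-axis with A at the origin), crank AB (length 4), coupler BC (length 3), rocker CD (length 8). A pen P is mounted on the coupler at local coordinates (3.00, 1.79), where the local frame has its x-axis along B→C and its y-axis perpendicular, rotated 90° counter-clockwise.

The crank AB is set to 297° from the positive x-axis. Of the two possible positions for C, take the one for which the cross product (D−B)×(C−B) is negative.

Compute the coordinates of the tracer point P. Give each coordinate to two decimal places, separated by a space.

5.27 -4.06

A=(0,0), D=(10.00,0)
B = A + 4.00·(cos297°, sin297°) = (1.8160, -3.5640)
|BD| = 8.9264
circle(B,3.00) ∩ circle(D,8.00): a=1.3825, h=2.6625
  candidates: C₊=(2.0204,-0.5710) cross=23.766; C₋=(4.1465,-5.4531) cross=-23.766
  mode - wants cross < 0 → take C=(4.1465,-5.4531) (cross=-23.766)
ex = (C−B)/|BC| = (0.7768,-0.6297); ey = (0.6297,0.7768)
P = B + 3.00·ex + 1.79·ey = (5.2736,-4.0626)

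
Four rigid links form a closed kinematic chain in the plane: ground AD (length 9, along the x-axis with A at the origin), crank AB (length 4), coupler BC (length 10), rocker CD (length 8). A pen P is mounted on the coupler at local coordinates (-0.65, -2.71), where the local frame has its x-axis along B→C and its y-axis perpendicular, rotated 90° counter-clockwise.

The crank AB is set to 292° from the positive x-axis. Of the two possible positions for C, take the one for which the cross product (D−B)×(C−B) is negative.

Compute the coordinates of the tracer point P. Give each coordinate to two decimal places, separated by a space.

-0.21 -5.91

A=(0,0), D=(9.00,0)
B = A + 4.00·(cos292°, sin292°) = (1.4984, -3.7087)
|BD| = 8.3683
circle(B,10.00) ∩ circle(D,8.00): a=6.3351, h=7.7373
  candidates: C₊=(3.7483,6.0349) cross=64.748; C₋=(10.6065,-7.8370) cross=-64.748
  mode - wants cross < 0 → take C=(10.6065,-7.8370) (cross=-64.748)
ex = (C−B)/|BC| = (0.9108,-0.4128); ey = (0.4128,0.9108)
P = B + -0.65·ex + -2.71·ey = (-0.2124,-5.9087)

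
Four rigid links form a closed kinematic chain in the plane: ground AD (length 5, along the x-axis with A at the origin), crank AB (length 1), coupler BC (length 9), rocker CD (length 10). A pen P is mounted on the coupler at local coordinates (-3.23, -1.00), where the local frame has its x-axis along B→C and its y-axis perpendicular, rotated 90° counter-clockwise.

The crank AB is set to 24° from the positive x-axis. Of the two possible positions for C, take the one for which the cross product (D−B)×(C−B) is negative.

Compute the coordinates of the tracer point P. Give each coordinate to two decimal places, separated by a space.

A=(0,0), D=(5.00,0)
B = A + 1.00·(cos24°, sin24°) = (0.9135, 0.4067)
|BD| = 4.1066
circle(B,9.00) ∩ circle(D,10.00): a=-0.2600, h=8.9962
  candidates: C₊=(1.5458,9.3845) cross=36.944; C₋=(-0.2362,-8.5195) cross=-36.944
  mode - wants cross < 0 → take C=(-0.2362,-8.5195) (cross=-36.944)
ex = (C−B)/|BC| = (-0.1277,-0.9918); ey = (0.9918,-0.1277)
P = B + -3.23·ex + -1.00·ey = (0.3344,3.7380)

0.33 3.74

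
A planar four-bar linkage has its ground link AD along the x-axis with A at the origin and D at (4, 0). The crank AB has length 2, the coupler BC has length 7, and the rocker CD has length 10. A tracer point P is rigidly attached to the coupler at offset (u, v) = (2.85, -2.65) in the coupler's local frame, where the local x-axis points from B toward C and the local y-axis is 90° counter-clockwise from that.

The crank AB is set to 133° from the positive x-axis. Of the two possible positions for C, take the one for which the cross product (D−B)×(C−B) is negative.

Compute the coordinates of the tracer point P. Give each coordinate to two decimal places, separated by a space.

A=(0,0), D=(4.00,0)
B = A + 2.00·(cos133°, sin133°) = (-1.3640, 1.4627)
|BD| = 5.5599
circle(B,7.00) ∩ circle(D,10.00): a=-1.8065, h=6.7629
  candidates: C₊=(-1.3277,8.4626) cross=37.601; C₋=(-4.8861,-4.5867) cross=-37.601
  mode - wants cross < 0 → take C=(-4.8861,-4.5867) (cross=-37.601)
ex = (C−B)/|BC| = (-0.5032,-0.8642); ey = (0.8642,-0.5032)
P = B + 2.85·ex + -2.65·ey = (-5.0881,0.3331)

-5.09 0.33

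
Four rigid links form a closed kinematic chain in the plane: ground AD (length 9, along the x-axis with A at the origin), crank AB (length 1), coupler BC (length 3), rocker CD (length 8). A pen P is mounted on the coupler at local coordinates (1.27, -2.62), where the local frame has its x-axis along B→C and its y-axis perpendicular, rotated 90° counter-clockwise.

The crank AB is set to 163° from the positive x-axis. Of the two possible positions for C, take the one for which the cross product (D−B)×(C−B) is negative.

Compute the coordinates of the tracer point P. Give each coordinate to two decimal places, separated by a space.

A=(0,0), D=(9.00,0)
B = A + 1.00·(cos163°, sin163°) = (-0.9563, 0.2924)
|BD| = 9.9606
circle(B,3.00) ∩ circle(D,8.00): a=2.2194, h=2.0185
  candidates: C₊=(1.3214,2.2448) cross=20.105; C₋=(1.2029,-1.7904) cross=-20.105
  mode - wants cross < 0 → take C=(1.2029,-1.7904) (cross=-20.105)
ex = (C−B)/|BC| = (0.7197,-0.6942); ey = (0.6942,0.7197)
P = B + 1.27·ex + -2.62·ey = (-1.8612,-2.4750)

-1.86 -2.48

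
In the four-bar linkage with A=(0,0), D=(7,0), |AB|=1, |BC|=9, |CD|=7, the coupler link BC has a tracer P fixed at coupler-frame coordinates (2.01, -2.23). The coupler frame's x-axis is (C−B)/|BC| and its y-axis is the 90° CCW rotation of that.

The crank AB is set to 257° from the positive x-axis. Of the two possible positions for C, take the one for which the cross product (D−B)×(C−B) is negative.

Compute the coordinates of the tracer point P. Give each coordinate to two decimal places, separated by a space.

A=(0,0), D=(7.00,0)
B = A + 1.00·(cos257°, sin257°) = (-0.2250, -0.9744)
|BD| = 7.2904
circle(B,9.00) ∩ circle(D,7.00): a=5.8399, h=6.8481
  candidates: C₊=(4.6473,6.5928) cross=49.925; C₋=(6.4778,-6.9805) cross=-49.925
  mode - wants cross < 0 → take C=(6.4778,-6.9805) (cross=-49.925)
ex = (C−B)/|BC| = (0.7447,-0.6673); ey = (0.6673,0.7447)
P = B + 2.01·ex + -2.23·ey = (-0.2162,-3.9765)

-0.22 -3.98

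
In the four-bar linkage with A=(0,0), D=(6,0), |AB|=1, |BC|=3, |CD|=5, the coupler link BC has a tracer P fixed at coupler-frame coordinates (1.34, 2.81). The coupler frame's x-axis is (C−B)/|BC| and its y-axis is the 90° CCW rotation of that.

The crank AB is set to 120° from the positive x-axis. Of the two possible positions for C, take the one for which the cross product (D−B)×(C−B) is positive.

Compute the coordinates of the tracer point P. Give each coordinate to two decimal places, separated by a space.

A=(0,0), D=(6.00,0)
B = A + 1.00·(cos120°, sin120°) = (-0.5000, 0.8660)
|BD| = 6.5574
circle(B,3.00) ∩ circle(D,5.00): a=2.0587, h=2.1821
  candidates: C₊=(1.8289,2.7571) cross=14.309; C₋=(1.2525,-1.5689) cross=-14.309
  mode + wants cross > 0 → take C=(1.8289,2.7571) (cross=14.309)
ex = (C−B)/|BC| = (0.7763,0.6304); ey = (-0.6304,0.7763)
P = B + 1.34·ex + 2.81·ey = (-1.2311,3.8921)

-1.23 3.89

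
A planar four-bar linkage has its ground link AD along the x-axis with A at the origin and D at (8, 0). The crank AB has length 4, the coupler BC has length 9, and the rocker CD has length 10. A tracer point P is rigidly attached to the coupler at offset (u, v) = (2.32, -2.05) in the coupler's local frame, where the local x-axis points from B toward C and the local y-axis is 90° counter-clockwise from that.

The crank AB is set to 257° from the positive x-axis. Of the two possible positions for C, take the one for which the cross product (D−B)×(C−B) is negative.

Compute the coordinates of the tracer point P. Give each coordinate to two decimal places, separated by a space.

-0.48 -6.97

A=(0,0), D=(8.00,0)
B = A + 4.00·(cos257°, sin257°) = (-0.8998, -3.8975)
|BD| = 9.7158
circle(B,9.00) ∩ circle(D,10.00): a=3.8801, h=8.1206
  candidates: C₊=(-0.6031,5.0976) cross=78.899; C₋=(5.9120,-9.7796) cross=-78.899
  mode - wants cross < 0 → take C=(5.9120,-9.7796) (cross=-78.899)
ex = (C−B)/|BC| = (0.7569,-0.6536); ey = (0.6536,0.7569)
P = B + 2.32·ex + -2.05·ey = (-0.4837,-6.9653)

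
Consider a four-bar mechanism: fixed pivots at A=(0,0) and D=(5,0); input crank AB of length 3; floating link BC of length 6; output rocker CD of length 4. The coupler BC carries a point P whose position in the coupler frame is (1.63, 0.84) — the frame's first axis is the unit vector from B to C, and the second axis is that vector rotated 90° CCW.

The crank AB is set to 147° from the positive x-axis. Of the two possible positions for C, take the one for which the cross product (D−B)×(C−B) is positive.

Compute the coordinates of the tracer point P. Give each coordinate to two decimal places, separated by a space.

-1.24 2.95

A=(0,0), D=(5.00,0)
B = A + 3.00·(cos147°, sin147°) = (-2.5160, 1.6339)
|BD| = 7.6916
circle(B,6.00) ∩ circle(D,4.00): a=5.1459, h=3.0854
  candidates: C₊=(3.1679,3.5557) cross=23.731; C₋=(1.8570,-2.4742) cross=-23.731
  mode + wants cross > 0 → take C=(3.1679,3.5557) (cross=23.731)
ex = (C−B)/|BC| = (0.9473,0.3203); ey = (-0.3203,0.9473)
P = B + 1.63·ex + 0.84·ey = (-1.2409,2.9518)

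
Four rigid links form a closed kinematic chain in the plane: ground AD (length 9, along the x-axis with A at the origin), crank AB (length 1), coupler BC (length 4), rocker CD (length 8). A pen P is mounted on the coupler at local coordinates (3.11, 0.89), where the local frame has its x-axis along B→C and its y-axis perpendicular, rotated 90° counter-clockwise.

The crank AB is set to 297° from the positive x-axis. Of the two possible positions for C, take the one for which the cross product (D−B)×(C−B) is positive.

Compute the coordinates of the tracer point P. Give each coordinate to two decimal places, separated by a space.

A=(0,0), D=(9.00,0)
B = A + 1.00·(cos297°, sin297°) = (0.4540, -0.8910)
|BD| = 8.5923
circle(B,4.00) ∩ circle(D,8.00): a=1.5030, h=3.7069
  candidates: C₊=(1.5645,2.9518) cross=31.851; C₋=(2.3333,-4.4221) cross=-31.851
  mode + wants cross > 0 → take C=(1.5645,2.9518) (cross=31.851)
ex = (C−B)/|BC| = (0.2776,0.9607); ey = (-0.9607,0.2776)
P = B + 3.11·ex + 0.89·ey = (0.4624,2.3438)

0.46 2.34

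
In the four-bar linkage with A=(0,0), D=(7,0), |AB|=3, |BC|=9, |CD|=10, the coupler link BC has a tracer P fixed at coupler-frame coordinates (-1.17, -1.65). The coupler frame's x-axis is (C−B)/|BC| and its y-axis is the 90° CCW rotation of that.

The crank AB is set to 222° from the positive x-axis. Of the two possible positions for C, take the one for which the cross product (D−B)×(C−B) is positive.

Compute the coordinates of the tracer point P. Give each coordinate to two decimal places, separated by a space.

A=(0,0), D=(7.00,0)
B = A + 3.00·(cos222°, sin222°) = (-2.2294, -2.0074)
|BD| = 9.4452
circle(B,9.00) ∩ circle(D,10.00): a=3.7168, h=8.1967
  candidates: C₊=(-0.3396,6.7920) cross=77.419; C₋=(3.1445,-9.2269) cross=-77.419
  mode + wants cross > 0 → take C=(-0.3396,6.7920) (cross=77.419)
ex = (C−B)/|BC| = (0.2100,0.9777); ey = (-0.9777,0.2100)
P = B + -1.17·ex + -1.65·ey = (-0.8619,-3.4978)

-0.86 -3.50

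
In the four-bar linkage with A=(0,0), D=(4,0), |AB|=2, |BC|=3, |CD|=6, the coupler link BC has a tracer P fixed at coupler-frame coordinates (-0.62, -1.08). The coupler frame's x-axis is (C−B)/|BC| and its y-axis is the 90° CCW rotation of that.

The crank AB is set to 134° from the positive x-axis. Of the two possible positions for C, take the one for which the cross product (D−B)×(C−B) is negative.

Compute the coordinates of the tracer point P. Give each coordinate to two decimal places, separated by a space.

A=(0,0), D=(4.00,0)
B = A + 2.00·(cos134°, sin134°) = (-1.3893, 1.4387)
|BD| = 5.5780
circle(B,3.00) ∩ circle(D,6.00): a=0.3688, h=2.9772
  candidates: C₊=(-0.2651,4.2201) cross=16.607; C₋=(-1.8009,-1.5330) cross=-16.607
  mode - wants cross < 0 → take C=(-1.8009,-1.5330) (cross=-16.607)
ex = (C−B)/|BC| = (-0.1372,-0.9905); ey = (0.9905,-0.1372)
P = B + -0.62·ex + -1.08·ey = (-2.3741,2.2010)

-2.37 2.20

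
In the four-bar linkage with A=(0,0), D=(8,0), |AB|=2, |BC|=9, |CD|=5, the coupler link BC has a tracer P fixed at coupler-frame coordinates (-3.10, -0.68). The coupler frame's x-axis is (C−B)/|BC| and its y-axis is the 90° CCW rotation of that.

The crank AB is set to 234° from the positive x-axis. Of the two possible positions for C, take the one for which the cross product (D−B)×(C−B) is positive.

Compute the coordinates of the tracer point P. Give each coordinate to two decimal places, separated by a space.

A=(0,0), D=(8.00,0)
B = A + 2.00·(cos234°, sin234°) = (-1.1756, -1.6180)
|BD| = 9.3171
circle(B,9.00) ∩ circle(D,5.00): a=7.6638, h=4.7187
  candidates: C₊=(5.5523,4.3599) cross=43.965; C₋=(7.1912,-4.9342) cross=-43.965
  mode + wants cross > 0 → take C=(5.5523,4.3599) (cross=43.965)
ex = (C−B)/|BC| = (0.7475,0.6642); ey = (-0.6642,0.7475)
P = B + -3.10·ex + -0.68·ey = (-3.0413,-4.1854)

-3.04 -4.19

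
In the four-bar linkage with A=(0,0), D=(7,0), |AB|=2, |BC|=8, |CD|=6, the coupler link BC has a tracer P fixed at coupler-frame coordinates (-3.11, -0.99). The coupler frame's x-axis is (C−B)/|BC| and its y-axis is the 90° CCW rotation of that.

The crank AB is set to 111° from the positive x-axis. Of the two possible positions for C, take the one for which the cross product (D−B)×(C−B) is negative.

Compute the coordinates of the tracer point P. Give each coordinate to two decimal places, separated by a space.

A=(0,0), D=(7.00,0)
B = A + 2.00·(cos111°, sin111°) = (-0.7167, 1.8672)
|BD| = 7.9394
circle(B,8.00) ∩ circle(D,6.00): a=5.7331, h=5.5796
  candidates: C₊=(6.1677,5.9420) cross=44.299; C₋=(3.5433,-4.9042) cross=-44.299
  mode - wants cross < 0 → take C=(3.5433,-4.9042) (cross=-44.299)
ex = (C−B)/|BC| = (0.5325,-0.8464); ey = (0.8464,0.5325)
P = B + -3.11·ex + -0.99·ey = (-3.2108,3.9724)

-3.21 3.97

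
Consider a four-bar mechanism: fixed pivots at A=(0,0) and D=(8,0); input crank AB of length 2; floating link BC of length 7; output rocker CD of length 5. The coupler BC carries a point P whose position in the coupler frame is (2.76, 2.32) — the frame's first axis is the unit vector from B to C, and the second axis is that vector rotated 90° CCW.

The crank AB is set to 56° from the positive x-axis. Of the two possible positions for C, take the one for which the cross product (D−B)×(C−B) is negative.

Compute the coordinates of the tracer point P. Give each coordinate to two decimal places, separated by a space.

A=(0,0), D=(8.00,0)
B = A + 2.00·(cos56°, sin56°) = (1.1184, 1.6581)
|BD| = 7.0785
circle(B,7.00) ∩ circle(D,5.00): a=5.2345, h=4.6475
  candidates: C₊=(7.2959,4.9502) cross=32.898; C₋=(5.1187,-4.0863) cross=-32.898
  mode - wants cross < 0 → take C=(5.1187,-4.0863) (cross=-32.898)
ex = (C−B)/|BC| = (0.5715,-0.8206); ey = (0.8206,0.5715)
P = B + 2.76·ex + 2.32·ey = (4.5995,0.7190)

4.60 0.72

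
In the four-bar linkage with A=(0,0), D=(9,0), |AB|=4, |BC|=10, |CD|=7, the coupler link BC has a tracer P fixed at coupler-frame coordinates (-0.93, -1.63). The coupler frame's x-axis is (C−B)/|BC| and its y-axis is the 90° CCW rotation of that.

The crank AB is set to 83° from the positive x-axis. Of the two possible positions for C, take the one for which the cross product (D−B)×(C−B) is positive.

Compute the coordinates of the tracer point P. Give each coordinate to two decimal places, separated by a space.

0.08 2.14

A=(0,0), D=(9.00,0)
B = A + 4.00·(cos83°, sin83°) = (0.4875, 3.9702)
|BD| = 9.3928
circle(B,10.00) ∩ circle(D,7.00): a=7.4113, h=6.7137
  candidates: C₊=(10.0419,6.9220) cross=63.060; C₋=(4.3664,-5.2469) cross=-63.060
  mode + wants cross > 0 → take C=(10.0419,6.9220) (cross=63.060)
ex = (C−B)/|BC| = (0.9554,0.2952); ey = (-0.2952,0.9554)
P = B + -0.93·ex + -1.63·ey = (0.0801,2.1383)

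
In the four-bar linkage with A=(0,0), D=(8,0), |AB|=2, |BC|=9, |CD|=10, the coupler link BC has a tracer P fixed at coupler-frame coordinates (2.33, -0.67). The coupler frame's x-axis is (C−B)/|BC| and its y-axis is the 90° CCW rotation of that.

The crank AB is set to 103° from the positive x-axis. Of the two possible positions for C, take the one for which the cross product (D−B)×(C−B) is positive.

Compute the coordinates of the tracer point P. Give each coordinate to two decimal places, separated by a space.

A=(0,0), D=(8.00,0)
B = A + 2.00·(cos103°, sin103°) = (-0.4499, 1.9487)
|BD| = 8.6717
circle(B,9.00) ∩ circle(D,10.00): a=3.2403, h=8.3964
  candidates: C₊=(4.5944,9.4022) cross=72.811; C₋=(0.8207,-6.9611) cross=-72.811
  mode + wants cross > 0 → take C=(4.5944,9.4022) (cross=72.811)
ex = (C−B)/|BC| = (0.5605,0.8282); ey = (-0.8282,0.5605)
P = B + 2.33·ex + -0.67·ey = (1.4109,3.5028)

1.41 3.50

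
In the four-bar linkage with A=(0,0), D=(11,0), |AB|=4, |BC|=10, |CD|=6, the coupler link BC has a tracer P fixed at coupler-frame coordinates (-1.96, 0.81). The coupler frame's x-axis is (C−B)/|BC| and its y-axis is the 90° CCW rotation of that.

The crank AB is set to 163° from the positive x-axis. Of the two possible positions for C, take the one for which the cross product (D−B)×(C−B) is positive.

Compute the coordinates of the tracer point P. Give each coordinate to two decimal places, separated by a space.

-5.91 1.55

A=(0,0), D=(11.00,0)
B = A + 4.00·(cos163°, sin163°) = (-3.8252, 1.1695)
|BD| = 14.8713
circle(B,10.00) ∩ circle(D,6.00): a=9.5874, h=2.8427
  candidates: C₊=(5.9561,3.2494) cross=42.275; C₋=(5.5090,-2.4184) cross=-42.275
  mode + wants cross > 0 → take C=(5.9561,3.2494) (cross=42.275)
ex = (C−B)/|BC| = (0.9781,0.2080); ey = (-0.2080,0.9781)
P = B + -1.96·ex + 0.81·ey = (-5.9108,1.5541)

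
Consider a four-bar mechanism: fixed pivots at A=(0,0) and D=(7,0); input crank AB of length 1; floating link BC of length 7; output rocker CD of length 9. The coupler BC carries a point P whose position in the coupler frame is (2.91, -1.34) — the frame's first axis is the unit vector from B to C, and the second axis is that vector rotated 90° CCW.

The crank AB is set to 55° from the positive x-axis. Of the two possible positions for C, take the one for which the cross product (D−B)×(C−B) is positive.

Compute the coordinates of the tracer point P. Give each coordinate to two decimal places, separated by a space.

A=(0,0), D=(7.00,0)
B = A + 1.00·(cos55°, sin55°) = (0.5736, 0.8192)
|BD| = 6.4784
circle(B,7.00) ∩ circle(D,9.00): a=0.7695, h=6.9576
  candidates: C₊=(2.2166,7.6236) cross=45.074; C₋=(0.4571,-6.1799) cross=-45.074
  mode + wants cross > 0 → take C=(2.2166,7.6236) (cross=45.074)
ex = (C−B)/|BC| = (0.2347,0.9721); ey = (-0.9721,0.2347)
P = B + 2.91·ex + -1.34·ey = (2.5592,3.3333)

2.56 3.33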